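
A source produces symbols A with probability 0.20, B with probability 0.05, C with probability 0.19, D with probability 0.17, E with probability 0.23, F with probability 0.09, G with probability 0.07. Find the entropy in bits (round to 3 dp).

H = −Σ pᵢ log₂ pᵢ.
−0.20·log₂(0.20) = 0.4644
−0.05·log₂(0.05) = 0.2161
−0.19·log₂(0.19) = 0.4552
−0.17·log₂(0.17) = 0.4346
−0.23·log₂(0.23) = 0.4877
−0.09·log₂(0.09) = 0.3127
−0.07·log₂(0.07) = 0.2686
Sum ≈ 2.6392 → 2.639 bits.

2.639 bits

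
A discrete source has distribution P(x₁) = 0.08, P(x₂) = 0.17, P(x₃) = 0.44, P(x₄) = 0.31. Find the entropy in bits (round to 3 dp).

1.771 bits

H = −Σ pᵢ log₂ pᵢ.
−0.08·log₂(0.08) = 0.2915
−0.17·log₂(0.17) = 0.4346
−0.44·log₂(0.44) = 0.5211
−0.31·log₂(0.31) = 0.5238
Sum ≈ 1.7710 → 1.771 bits.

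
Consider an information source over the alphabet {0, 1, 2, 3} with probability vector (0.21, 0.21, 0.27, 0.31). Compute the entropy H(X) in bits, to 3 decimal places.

H = −Σ pᵢ log₂ pᵢ.
−0.21·log₂(0.21) = 0.4728
−0.21·log₂(0.21) = 0.4728
−0.27·log₂(0.27) = 0.5100
−0.31·log₂(0.31) = 0.5238
Sum ≈ 1.9795 → 1.979 bits.

1.979 bits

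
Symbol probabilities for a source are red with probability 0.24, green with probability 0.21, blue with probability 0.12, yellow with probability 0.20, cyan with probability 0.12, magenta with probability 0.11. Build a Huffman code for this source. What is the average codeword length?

Repeatedly combine the two least-probable nodes; the expected code length is the sum of the merged weights.
merge 11/100 + 3/25 → 23/100
merge 3/25 + 1/5 → 8/25
merge 21/100 + 23/100 → 11/25
merge 6/25 + 8/25 → 14/25
merge 11/25 + 14/25 → 1
L = 23/100 + 8/25 + 11/25 + 14/25 + 1 = 51/20 = 2.55 bits/symbol.

2.55 bits/symbol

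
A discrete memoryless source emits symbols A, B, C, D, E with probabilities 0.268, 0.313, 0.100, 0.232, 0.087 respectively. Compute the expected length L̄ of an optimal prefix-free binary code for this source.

2.187 bits/symbol

Repeatedly combine the two least-probable nodes; the expected code length is the sum of the merged weights.
merge 87/1000 + 1/10 → 187/1000
merge 187/1000 + 29/125 → 419/1000
merge 67/250 + 313/1000 → 581/1000
merge 419/1000 + 581/1000 → 1
L = 187/1000 + 419/1000 + 581/1000 + 1 = 2187/1000 = 2.187 bits/symbol.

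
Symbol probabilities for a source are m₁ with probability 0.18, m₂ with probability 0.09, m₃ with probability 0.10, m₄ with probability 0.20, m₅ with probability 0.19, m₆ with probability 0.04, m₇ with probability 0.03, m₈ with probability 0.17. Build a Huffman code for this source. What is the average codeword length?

Repeatedly combine the two least-probable nodes; the expected code length is the sum of the merged weights.
merge 3/100 + 1/25 → 7/100
merge 7/100 + 9/100 → 4/25
merge 1/10 + 4/25 → 13/50
merge 17/100 + 9/50 → 7/20
merge 19/100 + 1/5 → 39/100
merge 13/50 + 7/20 → 61/100
merge 39/100 + 61/100 → 1
L = 7/100 + 4/25 + 13/50 + 7/20 + 39/100 + 61/100 + 1 = 71/25 = 2.84 bits/symbol.

2.84 bits/symbol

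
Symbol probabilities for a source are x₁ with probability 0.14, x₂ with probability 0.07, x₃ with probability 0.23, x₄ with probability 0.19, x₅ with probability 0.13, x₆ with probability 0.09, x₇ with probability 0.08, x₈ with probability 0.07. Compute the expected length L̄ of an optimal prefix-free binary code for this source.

2.89 bits/symbol

Repeatedly combine the two least-probable nodes; the expected code length is the sum of the merged weights.
merge 7/100 + 7/100 → 7/50
merge 2/25 + 9/100 → 17/100
merge 13/100 + 7/50 → 27/100
merge 7/50 + 17/100 → 31/100
merge 19/100 + 23/100 → 21/50
merge 27/100 + 31/100 → 29/50
merge 21/50 + 29/50 → 1
L = 7/50 + 17/100 + 27/100 + 31/100 + 21/50 + 29/50 + 1 = 289/100 = 2.89 bits/symbol.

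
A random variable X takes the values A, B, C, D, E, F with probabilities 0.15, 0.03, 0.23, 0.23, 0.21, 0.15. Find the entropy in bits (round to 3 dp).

2.421 bits

H = −Σ pᵢ log₂ pᵢ.
−0.15·log₂(0.15) = 0.4105
−0.03·log₂(0.03) = 0.1518
−0.23·log₂(0.23) = 0.4877
−0.23·log₂(0.23) = 0.4877
−0.21·log₂(0.21) = 0.4728
−0.15·log₂(0.15) = 0.4105
Sum ≈ 2.4210 → 2.421 bits.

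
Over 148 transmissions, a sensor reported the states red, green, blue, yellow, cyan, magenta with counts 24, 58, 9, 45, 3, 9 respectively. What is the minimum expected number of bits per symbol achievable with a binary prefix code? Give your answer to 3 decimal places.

Probabilities are the counts divided by 148.
Repeatedly combine the two least-probable nodes; the expected code length is the sum of the merged weights.
merge 3/148 + 9/148 → 3/37
merge 9/148 + 3/37 → 21/148
merge 21/148 + 6/37 → 45/148
merge 45/148 + 45/148 → 45/74
merge 29/74 + 45/74 → 1
L = 3/37 + 21/148 + 45/148 + 45/74 + 1 = 79/37 ≈ 2.135 bits/symbol.

2.135 bits/symbol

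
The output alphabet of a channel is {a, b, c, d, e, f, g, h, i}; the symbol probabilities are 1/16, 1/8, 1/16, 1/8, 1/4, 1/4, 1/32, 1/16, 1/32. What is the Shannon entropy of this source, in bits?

Each probability is a power of 1/2, so log₂(1/p) is an integer.
H = Σ p·log₂(1/p) = 1/16·4 + 1/8·3 + 1/16·4 + 1/8·3 + 1/4·2 + 1/4·2 + 1/32·5 + 1/16·4 + 1/32·5 = 2.8125 bits.

2.8125 bits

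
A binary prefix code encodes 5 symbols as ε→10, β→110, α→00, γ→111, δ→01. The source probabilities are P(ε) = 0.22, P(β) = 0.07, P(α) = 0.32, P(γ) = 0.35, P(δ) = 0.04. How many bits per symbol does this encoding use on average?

2.42 bits/symbol

L̄ = Σ pᵢ·ℓᵢ = 0.22·2 + 0.07·3 + 0.32·2 + 0.35·3 + 0.04·2 = 2.42 bits/symbol.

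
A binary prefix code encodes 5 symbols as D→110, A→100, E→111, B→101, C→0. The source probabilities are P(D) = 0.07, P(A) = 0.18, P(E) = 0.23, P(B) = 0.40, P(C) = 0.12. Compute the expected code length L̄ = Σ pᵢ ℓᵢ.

L̄ = Σ pᵢ·ℓᵢ = 0.07·3 + 0.18·3 + 0.23·3 + 0.40·3 + 0.12·1 = 2.76 bits/symbol.

2.76 bits/symbol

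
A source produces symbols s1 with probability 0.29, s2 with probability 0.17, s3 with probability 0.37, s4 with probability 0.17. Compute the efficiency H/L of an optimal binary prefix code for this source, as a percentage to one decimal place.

97.4%

Entropy H = −Σ p log₂ p ≈ 1.9178 bits.
Huffman merges: 17/100+17/100→17/50; 29/100+17/50→63/100; 37/100+63/100→1. L = 197/100 ≈ 1.9700.
Efficiency = H/L = 1.9178/1.9700 = 97.4%.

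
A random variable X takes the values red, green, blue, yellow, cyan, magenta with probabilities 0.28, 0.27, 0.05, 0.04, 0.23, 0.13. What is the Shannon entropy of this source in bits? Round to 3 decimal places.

2.296 bits

H = −Σ pᵢ log₂ pᵢ.
−0.28·log₂(0.28) = 0.5142
−0.27·log₂(0.27) = 0.5100
−0.05·log₂(0.05) = 0.2161
−0.04·log₂(0.04) = 0.1858
−0.23·log₂(0.23) = 0.4877
−0.13·log₂(0.13) = 0.3826
Sum ≈ 2.2964 → 2.296 bits.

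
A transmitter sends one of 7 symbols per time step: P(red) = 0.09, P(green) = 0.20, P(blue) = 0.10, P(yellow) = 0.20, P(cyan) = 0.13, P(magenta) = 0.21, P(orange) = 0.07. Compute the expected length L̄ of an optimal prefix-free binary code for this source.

2.75 bits/symbol

Repeatedly combine the two least-probable nodes; the expected code length is the sum of the merged weights.
merge 7/100 + 9/100 → 4/25
merge 1/10 + 13/100 → 23/100
merge 4/25 + 1/5 → 9/25
merge 1/5 + 21/100 → 41/100
merge 23/100 + 9/25 → 59/100
merge 41/100 + 59/100 → 1
L = 4/25 + 23/100 + 9/25 + 41/100 + 59/100 + 1 = 11/4 = 2.75 bits/symbol.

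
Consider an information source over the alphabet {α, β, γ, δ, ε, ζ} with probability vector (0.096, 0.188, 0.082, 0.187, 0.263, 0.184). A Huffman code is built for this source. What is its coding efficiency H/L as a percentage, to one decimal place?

Entropy H = −Σ p log₂ p ≈ 2.4822 bits.
Huffman merges: 41/500+12/125→89/500; 89/500+23/125→181/500; 187/1000+47/250→3/8; 263/1000+181/500→5/8; 3/8+5/8→1. L = 127/50 ≈ 2.5400.
Efficiency = H/L = 2.4822/2.5400 = 97.7%.

97.7%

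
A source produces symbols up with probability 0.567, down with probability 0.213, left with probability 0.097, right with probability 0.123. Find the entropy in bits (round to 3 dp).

1.638 bits

H = −Σ pᵢ log₂ pᵢ.
−0.567·log₂(0.567) = 0.4641
−0.213·log₂(0.213) = 0.4752
−0.097·log₂(0.097) = 0.3265
−0.123·log₂(0.123) = 0.3719
Sum ≈ 1.6377 → 1.638 bits.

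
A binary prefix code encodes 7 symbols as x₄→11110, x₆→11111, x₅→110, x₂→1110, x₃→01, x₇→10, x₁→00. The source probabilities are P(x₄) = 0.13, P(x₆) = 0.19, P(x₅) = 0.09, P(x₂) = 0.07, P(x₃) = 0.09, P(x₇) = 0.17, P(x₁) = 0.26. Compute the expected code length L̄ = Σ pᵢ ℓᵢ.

3.19 bits/symbol

L̄ = Σ pᵢ·ℓᵢ = 0.13·5 + 0.19·5 + 0.09·3 + 0.07·4 + 0.09·2 + 0.17·2 + 0.26·2 = 3.19 bits/symbol.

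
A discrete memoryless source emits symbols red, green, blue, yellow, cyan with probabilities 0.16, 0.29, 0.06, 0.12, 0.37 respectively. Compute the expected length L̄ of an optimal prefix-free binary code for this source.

Repeatedly combine the two least-probable nodes; the expected code length is the sum of the merged weights.
merge 3/50 + 3/25 → 9/50
merge 4/25 + 9/50 → 17/50
merge 29/100 + 17/50 → 63/100
merge 37/100 + 63/100 → 1
L = 9/50 + 17/50 + 63/100 + 1 = 43/20 = 2.15 bits/symbol.

2.15 bits/symbol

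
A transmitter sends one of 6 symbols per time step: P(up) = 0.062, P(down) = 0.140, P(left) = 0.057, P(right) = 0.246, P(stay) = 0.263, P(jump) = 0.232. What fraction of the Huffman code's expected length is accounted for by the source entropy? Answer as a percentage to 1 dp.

Entropy H = −Σ p log₂ p ≈ 2.3749 bits.
Huffman merges: 57/1000+31/500→119/1000; 119/1000+7/50→259/1000; 29/125+123/500→239/500; 259/1000+263/1000→261/500; 239/500+261/500→1. L = 1189/500 ≈ 2.3780.
Efficiency = H/L = 2.3749/2.3780 = 99.9%.

99.9%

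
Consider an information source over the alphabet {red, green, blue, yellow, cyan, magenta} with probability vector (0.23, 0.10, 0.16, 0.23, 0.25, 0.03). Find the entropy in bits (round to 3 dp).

2.382 bits

H = −Σ pᵢ log₂ pᵢ.
−0.23·log₂(0.23) = 0.4877
−0.10·log₂(0.10) = 0.3322
−0.16·log₂(0.16) = 0.4230
−0.23·log₂(0.23) = 0.4877
−0.25·log₂(0.25) = 0.5000
−0.03·log₂(0.03) = 0.1518
Sum ≈ 2.3823 → 2.382 bits.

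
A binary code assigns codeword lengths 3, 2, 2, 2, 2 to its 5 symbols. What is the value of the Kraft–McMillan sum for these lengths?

1.125

With common denominator 2^3 = 8: Σ 2^(−ℓᵢ) = 1/8 + 2/8 + 2/8 + 2/8 + 2/8 = 9/8 = 1.125.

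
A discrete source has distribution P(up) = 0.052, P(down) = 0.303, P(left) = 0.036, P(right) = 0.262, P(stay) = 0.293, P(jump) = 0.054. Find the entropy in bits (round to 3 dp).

2.169 bits

H = −Σ pᵢ log₂ pᵢ.
−0.052·log₂(0.052) = 0.2218
−0.303·log₂(0.303) = 0.5220
−0.036·log₂(0.036) = 0.1727
−0.262·log₂(0.262) = 0.5063
−0.293·log₂(0.293) = 0.5189
−0.054·log₂(0.054) = 0.2274
Sum ≈ 2.1690 → 2.169 bits.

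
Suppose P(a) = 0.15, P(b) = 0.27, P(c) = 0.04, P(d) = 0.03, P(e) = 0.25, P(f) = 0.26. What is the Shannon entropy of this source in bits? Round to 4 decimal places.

H = −Σ pᵢ log₂ pᵢ.
−0.15·log₂(0.15) = 0.4105
−0.27·log₂(0.27) = 0.5100
−0.04·log₂(0.04) = 0.1858
−0.03·log₂(0.03) = 0.1518
−0.25·log₂(0.25) = 0.5000
−0.26·log₂(0.26) = 0.5053
Sum ≈ 2.2634 → 2.2634 bits.

2.2634 bits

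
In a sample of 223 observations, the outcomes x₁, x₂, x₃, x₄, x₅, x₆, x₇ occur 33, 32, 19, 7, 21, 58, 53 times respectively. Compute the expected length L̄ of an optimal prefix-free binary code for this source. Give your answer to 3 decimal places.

2.619 bits/symbol

Probabilities are the counts divided by 223.
Repeatedly combine the two least-probable nodes; the expected code length is the sum of the merged weights.
merge 7/223 + 19/223 → 26/223
merge 21/223 + 26/223 → 47/223
merge 32/223 + 33/223 → 65/223
merge 47/223 + 53/223 → 100/223
merge 58/223 + 65/223 → 123/223
merge 100/223 + 123/223 → 1
L = 26/223 + 47/223 + 65/223 + 100/223 + 123/223 + 1 = 584/223 ≈ 2.619 bits/symbol.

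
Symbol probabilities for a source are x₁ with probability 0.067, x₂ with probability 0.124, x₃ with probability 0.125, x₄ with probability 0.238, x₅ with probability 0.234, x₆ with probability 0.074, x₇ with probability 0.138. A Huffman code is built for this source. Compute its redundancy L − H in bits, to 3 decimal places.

Entropy H = −Σ p log₂ p ≈ 2.6652 bits.
Huffman merges: 67/1000+37/500→141/1000; 31/250+1/8→249/1000; 69/500+141/1000→279/1000; 117/500+119/500→59/125; 249/1000+279/1000→66/125; 59/125+66/125→1. L = 2669/1000 ≈ 2.6690.
L − H = 2.6690 − 2.6652 = 0.004 bits.

0.004 bits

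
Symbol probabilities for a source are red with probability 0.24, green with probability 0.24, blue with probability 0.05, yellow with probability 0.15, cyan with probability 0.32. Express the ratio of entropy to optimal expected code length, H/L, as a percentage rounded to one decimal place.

Entropy H = −Σ p log₂ p ≈ 2.1409 bits.
Huffman merges: 1/20+3/20→1/5; 1/5+6/25→11/25; 6/25+8/25→14/25; 11/25+14/25→1. L = 11/5 ≈ 2.2000.
Efficiency = H/L = 2.1409/2.2000 = 97.3%.

97.3%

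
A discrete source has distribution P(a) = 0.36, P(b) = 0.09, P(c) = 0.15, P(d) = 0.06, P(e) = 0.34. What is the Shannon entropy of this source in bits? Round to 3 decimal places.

2.027 bits

H = −Σ pᵢ log₂ pᵢ.
−0.36·log₂(0.36) = 0.5306
−0.09·log₂(0.09) = 0.3127
−0.15·log₂(0.15) = 0.4105
−0.06·log₂(0.06) = 0.2435
−0.34·log₂(0.34) = 0.5292
Sum ≈ 2.0265 → 2.027 bits.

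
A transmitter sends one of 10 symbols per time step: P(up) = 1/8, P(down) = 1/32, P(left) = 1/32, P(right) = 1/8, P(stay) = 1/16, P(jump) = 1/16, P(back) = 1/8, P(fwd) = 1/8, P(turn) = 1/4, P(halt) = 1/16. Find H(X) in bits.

Each probability is a power of 1/2, so log₂(1/p) is an integer.
H = Σ p·log₂(1/p) = 1/8·3 + 1/32·5 + 1/32·5 + 1/8·3 + 1/16·4 + 1/16·4 + 1/8·3 + 1/8·3 + 1/4·2 + 1/16·4 = 3.0625 bits.

3.0625 bits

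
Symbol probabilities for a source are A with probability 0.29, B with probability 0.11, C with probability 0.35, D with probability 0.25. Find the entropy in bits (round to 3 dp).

1.898 bits

H = −Σ pᵢ log₂ pᵢ.
−0.29·log₂(0.29) = 0.5179
−0.11·log₂(0.11) = 0.3503
−0.35·log₂(0.35) = 0.5301
−0.25·log₂(0.25) = 0.5000
Sum ≈ 1.8983 → 1.898 bits.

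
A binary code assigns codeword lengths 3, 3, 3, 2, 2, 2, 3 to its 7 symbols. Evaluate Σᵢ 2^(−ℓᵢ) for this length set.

1.25

With common denominator 2^3 = 8: Σ 2^(−ℓᵢ) = 1/8 + 1/8 + 1/8 + 2/8 + 2/8 + 2/8 + 1/8 = 10/8 = 1.25.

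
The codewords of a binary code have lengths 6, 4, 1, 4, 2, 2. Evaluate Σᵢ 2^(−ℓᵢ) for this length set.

1.140625

With common denominator 2^6 = 64: Σ 2^(−ℓᵢ) = 1/64 + 4/64 + 32/64 + 4/64 + 16/64 + 16/64 = 73/64 = 1.140625.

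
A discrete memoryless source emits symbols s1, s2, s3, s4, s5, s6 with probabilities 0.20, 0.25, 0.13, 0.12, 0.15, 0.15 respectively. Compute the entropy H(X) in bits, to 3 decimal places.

H = −Σ pᵢ log₂ pᵢ.
−0.20·log₂(0.20) = 0.4644
−0.25·log₂(0.25) = 0.5000
−0.13·log₂(0.13) = 0.3826
−0.12·log₂(0.12) = 0.3671
−0.15·log₂(0.15) = 0.4105
−0.15·log₂(0.15) = 0.4105
Sum ≈ 2.5352 → 2.535 bits.

2.535 bits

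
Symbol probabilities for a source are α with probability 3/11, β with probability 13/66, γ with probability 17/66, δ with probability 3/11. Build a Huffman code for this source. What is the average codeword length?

2 bits/symbol

Repeatedly combine the two least-probable nodes; the expected code length is the sum of the merged weights.
merge 13/66 + 17/66 → 5/11
merge 3/11 + 3/11 → 6/11
merge 5/11 + 6/11 → 1
L = 5/11 + 6/11 + 1 = 2 bits/symbol.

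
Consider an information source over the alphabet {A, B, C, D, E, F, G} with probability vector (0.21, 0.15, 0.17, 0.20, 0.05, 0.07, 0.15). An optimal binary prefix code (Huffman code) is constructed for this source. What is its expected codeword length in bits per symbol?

Repeatedly combine the two least-probable nodes; the expected code length is the sum of the merged weights.
merge 1/20 + 7/100 → 3/25
merge 3/25 + 3/20 → 27/100
merge 3/20 + 17/100 → 8/25
merge 1/5 + 21/100 → 41/100
merge 27/100 + 8/25 → 59/100
merge 41/100 + 59/100 → 1
L = 3/25 + 27/100 + 8/25 + 41/100 + 59/100 + 1 = 271/100 = 2.71 bits/symbol.

2.71 bits/symbol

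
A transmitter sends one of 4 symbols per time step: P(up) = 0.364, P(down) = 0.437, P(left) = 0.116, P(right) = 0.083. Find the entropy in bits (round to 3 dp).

1.711 bits

H = −Σ pᵢ log₂ pᵢ.
−0.364·log₂(0.364) = 0.5307
−0.437·log₂(0.437) = 0.5219
−0.116·log₂(0.116) = 0.3605
−0.083·log₂(0.083) = 0.2980
Sum ≈ 1.7112 → 1.711 bits.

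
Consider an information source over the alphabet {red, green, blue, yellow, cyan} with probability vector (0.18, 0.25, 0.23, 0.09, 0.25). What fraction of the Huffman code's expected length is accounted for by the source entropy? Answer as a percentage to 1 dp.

98.9%

Entropy H = −Σ p log₂ p ≈ 2.2456 bits.
Huffman merges: 9/100+9/50→27/100; 23/100+1/4→12/25; 1/4+27/100→13/25; 12/25+13/25→1. L = 227/100 ≈ 2.2700.
Efficiency = H/L = 2.2456/2.2700 = 98.9%.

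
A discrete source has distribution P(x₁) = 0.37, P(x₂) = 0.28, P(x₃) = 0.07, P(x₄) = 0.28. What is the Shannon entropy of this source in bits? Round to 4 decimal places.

1.8277 bits

H = −Σ pᵢ log₂ pᵢ.
−0.37·log₂(0.37) = 0.5307
−0.28·log₂(0.28) = 0.5142
−0.07·log₂(0.07) = 0.2686
−0.28·log₂(0.28) = 0.5142
Sum ≈ 1.8277 → 1.8277 bits.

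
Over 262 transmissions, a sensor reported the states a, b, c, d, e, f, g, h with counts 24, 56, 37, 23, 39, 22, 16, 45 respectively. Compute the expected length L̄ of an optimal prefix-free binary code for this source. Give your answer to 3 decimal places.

Probabilities are the counts divided by 262.
Repeatedly combine the two least-probable nodes; the expected code length is the sum of the merged weights.
merge 8/131 + 11/131 → 19/131
merge 23/262 + 12/131 → 47/262
merge 37/262 + 19/131 → 75/262
merge 39/262 + 45/262 → 42/131
merge 47/262 + 28/131 → 103/262
merge 75/262 + 42/131 → 159/262
merge 103/262 + 159/262 → 1
L = 19/131 + 47/262 + 75/262 + 42/131 + 103/262 + 159/262 + 1 = 384/131 ≈ 2.931 bits/symbol.

2.931 bits/symbol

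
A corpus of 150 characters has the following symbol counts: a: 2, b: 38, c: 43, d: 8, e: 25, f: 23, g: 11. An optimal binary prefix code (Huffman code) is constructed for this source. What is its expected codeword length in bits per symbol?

Probabilities are the counts divided by 150.
Repeatedly combine the two least-probable nodes; the expected code length is the sum of the merged weights.
merge 1/75 + 4/75 → 1/15
merge 1/15 + 11/150 → 7/50
merge 7/50 + 23/150 → 22/75
merge 1/6 + 19/75 → 21/50
merge 43/150 + 22/75 → 29/50
merge 21/50 + 29/50 → 1
L = 1/15 + 7/50 + 22/75 + 21/50 + 29/50 + 1 = 5/2 = 2.5 bits/symbol.

2.5 bits/symbol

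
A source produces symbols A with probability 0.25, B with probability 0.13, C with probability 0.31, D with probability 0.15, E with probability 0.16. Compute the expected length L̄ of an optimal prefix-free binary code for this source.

2.28 bits/symbol

Repeatedly combine the two least-probable nodes; the expected code length is the sum of the merged weights.
merge 13/100 + 3/20 → 7/25
merge 4/25 + 1/4 → 41/100
merge 7/25 + 31/100 → 59/100
merge 41/100 + 59/100 → 1
L = 7/25 + 41/100 + 59/100 + 1 = 57/25 = 2.28 bits/symbol.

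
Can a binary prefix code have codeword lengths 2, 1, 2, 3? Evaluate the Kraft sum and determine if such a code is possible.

1.125; no

With common denominator 2^3 = 8: Σ 2^(−ℓᵢ) = 2/8 + 4/8 + 2/8 + 1/8 = 9/8 = 1.125.
Kraft's inequality requires Σ ≤ 1; here Σ = 1.125 > 1, so no such prefix code exists.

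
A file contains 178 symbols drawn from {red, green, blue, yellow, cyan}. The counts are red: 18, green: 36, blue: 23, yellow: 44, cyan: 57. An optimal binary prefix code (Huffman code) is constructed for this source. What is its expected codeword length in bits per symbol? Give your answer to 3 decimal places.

2.230 bits/symbol

Probabilities are the counts divided by 178.
Repeatedly combine the two least-probable nodes; the expected code length is the sum of the merged weights.
merge 9/89 + 23/178 → 41/178
merge 18/89 + 41/178 → 77/178
merge 22/89 + 57/178 → 101/178
merge 77/178 + 101/178 → 1
L = 41/178 + 77/178 + 101/178 + 1 = 397/178 ≈ 2.230 bits/symbol.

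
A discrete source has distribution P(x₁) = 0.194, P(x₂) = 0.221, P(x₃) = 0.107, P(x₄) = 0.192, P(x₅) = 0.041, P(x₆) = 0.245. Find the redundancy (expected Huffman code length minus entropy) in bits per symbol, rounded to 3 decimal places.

0.060 bits

Entropy H = −Σ p log₂ p ≈ 2.4285 bits.
Huffman merges: 41/1000+107/1000→37/250; 37/250+24/125→17/50; 97/500+221/1000→83/200; 49/200+17/50→117/200; 83/200+117/200→1. L = 311/125 ≈ 2.4880.
L − H = 2.4880 − 2.4285 = 0.060 bits.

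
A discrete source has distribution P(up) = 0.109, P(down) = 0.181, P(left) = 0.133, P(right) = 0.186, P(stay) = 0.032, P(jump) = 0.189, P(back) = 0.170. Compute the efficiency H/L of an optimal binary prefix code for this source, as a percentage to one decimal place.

96.9%

Entropy H = −Σ p log₂ p ≈ 2.6811 bits.
Huffman merges: 4/125+109/1000→141/1000; 133/1000+141/1000→137/500; 17/100+181/1000→351/1000; 93/500+189/1000→3/8; 137/500+351/1000→5/8; 3/8+5/8→1. L = 1383/500 ≈ 2.7660.
Efficiency = H/L = 2.6811/2.7660 = 96.9%.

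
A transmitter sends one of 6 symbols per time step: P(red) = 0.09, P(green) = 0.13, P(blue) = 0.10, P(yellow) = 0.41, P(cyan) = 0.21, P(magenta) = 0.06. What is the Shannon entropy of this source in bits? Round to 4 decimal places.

H = −Σ pᵢ log₂ pᵢ.
−0.09·log₂(0.09) = 0.3127
−0.13·log₂(0.13) = 0.3826
−0.10·log₂(0.10) = 0.3322
−0.41·log₂(0.41) = 0.5274
−0.21·log₂(0.21) = 0.4728
−0.06·log₂(0.06) = 0.2435
Sum ≈ 2.2712 → 2.2712 bits.

2.2712 bits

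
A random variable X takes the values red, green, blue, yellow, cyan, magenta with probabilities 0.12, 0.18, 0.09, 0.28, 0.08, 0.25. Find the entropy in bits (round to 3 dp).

H = −Σ pᵢ log₂ pᵢ.
−0.12·log₂(0.12) = 0.3671
−0.18·log₂(0.18) = 0.4453
−0.09·log₂(0.09) = 0.3127
−0.28·log₂(0.28) = 0.5142
−0.08·log₂(0.08) = 0.2915
−0.25·log₂(0.25) = 0.5000
Sum ≈ 2.4308 → 2.431 bits.

2.431 bits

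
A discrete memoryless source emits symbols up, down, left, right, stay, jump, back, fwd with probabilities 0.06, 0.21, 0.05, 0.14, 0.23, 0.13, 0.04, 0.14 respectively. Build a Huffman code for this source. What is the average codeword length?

2.8 bits/symbol

Repeatedly combine the two least-probable nodes; the expected code length is the sum of the merged weights.
merge 1/25 + 1/20 → 9/100
merge 3/50 + 9/100 → 3/20
merge 13/100 + 7/50 → 27/100
merge 7/50 + 3/20 → 29/100
merge 21/100 + 23/100 → 11/25
merge 27/100 + 29/100 → 14/25
merge 11/25 + 14/25 → 1
L = 9/100 + 3/20 + 27/100 + 29/100 + 11/25 + 14/25 + 1 = 14/5 = 2.8 bits/symbol.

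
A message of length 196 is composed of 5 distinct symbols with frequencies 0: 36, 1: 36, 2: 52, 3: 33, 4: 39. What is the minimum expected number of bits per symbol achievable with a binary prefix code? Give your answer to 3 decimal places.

2.352 bits/symbol

Probabilities are the counts divided by 196.
Repeatedly combine the two least-probable nodes; the expected code length is the sum of the merged weights.
merge 33/196 + 9/49 → 69/196
merge 9/49 + 39/196 → 75/196
merge 13/49 + 69/196 → 121/196
merge 75/196 + 121/196 → 1
L = 69/196 + 75/196 + 121/196 + 1 = 461/196 ≈ 2.352 bits/symbol.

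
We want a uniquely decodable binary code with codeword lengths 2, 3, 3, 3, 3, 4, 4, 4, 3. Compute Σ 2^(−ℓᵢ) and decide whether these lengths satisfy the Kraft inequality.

1.0625; no

With common denominator 2^4 = 16: Σ 2^(−ℓᵢ) = 4/16 + 2/16 + 2/16 + 2/16 + 2/16 + 1/16 + 1/16 + 1/16 + 2/16 = 17/16 = 1.0625.
Kraft's inequality requires Σ ≤ 1; here Σ = 1.0625 > 1, so no such prefix code exists.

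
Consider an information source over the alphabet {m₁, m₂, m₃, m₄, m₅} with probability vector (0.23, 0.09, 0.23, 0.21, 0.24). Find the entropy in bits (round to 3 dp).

2.255 bits

H = −Σ pᵢ log₂ pᵢ.
−0.23·log₂(0.23) = 0.4877
−0.09·log₂(0.09) = 0.3127
−0.23·log₂(0.23) = 0.4877
−0.21·log₂(0.21) = 0.4728
−0.24·log₂(0.24) = 0.4941
Sum ≈ 2.2549 → 2.255 bits.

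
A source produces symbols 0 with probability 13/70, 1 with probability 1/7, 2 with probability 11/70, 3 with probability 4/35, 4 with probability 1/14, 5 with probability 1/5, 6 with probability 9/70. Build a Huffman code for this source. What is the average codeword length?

Repeatedly combine the two least-probable nodes; the expected code length is the sum of the merged weights.
merge 1/14 + 4/35 → 13/70
merge 9/70 + 1/7 → 19/70
merge 11/70 + 13/70 → 12/35
merge 13/70 + 1/5 → 27/70
merge 19/70 + 12/35 → 43/70
merge 27/70 + 43/70 → 1
L = 13/70 + 19/70 + 12/35 + 27/70 + 43/70 + 1 = 14/5 = 2.8 bits/symbol.

2.8 bits/symbol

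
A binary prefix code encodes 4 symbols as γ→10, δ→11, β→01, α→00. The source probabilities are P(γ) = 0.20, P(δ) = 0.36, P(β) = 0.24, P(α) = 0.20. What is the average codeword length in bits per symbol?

2 bits/symbol

L̄ = Σ pᵢ·ℓᵢ = 0.20·2 + 0.36·2 + 0.24·2 + 0.20·2 = 2 bits/symbol.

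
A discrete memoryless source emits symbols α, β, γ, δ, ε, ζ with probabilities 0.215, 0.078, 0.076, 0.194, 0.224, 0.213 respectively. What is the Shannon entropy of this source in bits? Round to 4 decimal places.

2.4641 bits

H = −Σ pᵢ log₂ pᵢ.
−0.215·log₂(0.215) = 0.4768
−0.078·log₂(0.078) = 0.2871
−0.076·log₂(0.076) = 0.2826
−0.194·log₂(0.194) = 0.4590
−0.224·log₂(0.224) = 0.4835
−0.213·log₂(0.213) = 0.4752
Sum ≈ 2.4641 → 2.4641 bits.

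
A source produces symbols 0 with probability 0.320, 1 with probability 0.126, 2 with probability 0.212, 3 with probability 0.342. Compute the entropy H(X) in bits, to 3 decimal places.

1.906 bits

H = −Σ pᵢ log₂ pᵢ.
−0.320·log₂(0.320) = 0.5260
−0.126·log₂(0.126) = 0.3766
−0.212·log₂(0.212) = 0.4744
−0.342·log₂(0.342) = 0.5294
Sum ≈ 1.9064 → 1.906 bits.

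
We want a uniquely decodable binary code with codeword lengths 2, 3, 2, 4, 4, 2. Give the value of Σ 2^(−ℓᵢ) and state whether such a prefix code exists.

1; yes

With common denominator 2^4 = 16: Σ 2^(−ℓᵢ) = 4/16 + 2/16 + 4/16 + 1/16 + 1/16 + 4/16 = 16/16 = 1.
Kraft's inequality requires Σ ≤ 1; here Σ = 1 ≤ 1, so such a prefix code exists.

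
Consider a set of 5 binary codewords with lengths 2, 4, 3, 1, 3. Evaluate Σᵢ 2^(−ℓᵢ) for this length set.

1.0625

With common denominator 2^4 = 16: Σ 2^(−ℓᵢ) = 4/16 + 1/16 + 2/16 + 8/16 + 2/16 = 17/16 = 1.0625.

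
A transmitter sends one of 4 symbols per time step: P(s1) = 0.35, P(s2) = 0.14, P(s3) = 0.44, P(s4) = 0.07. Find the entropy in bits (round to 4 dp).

H = −Σ pᵢ log₂ pᵢ.
−0.35·log₂(0.35) = 0.5301
−0.14·log₂(0.14) = 0.3971
−0.44·log₂(0.44) = 0.5211
−0.07·log₂(0.07) = 0.2686
Sum ≈ 1.7169 → 1.7169 bits.

1.7169 bits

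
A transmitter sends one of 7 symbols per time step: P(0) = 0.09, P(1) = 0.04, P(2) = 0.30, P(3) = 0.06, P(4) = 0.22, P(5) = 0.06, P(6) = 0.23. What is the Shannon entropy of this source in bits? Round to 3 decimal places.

H = −Σ pᵢ log₂ pᵢ.
−0.09·log₂(0.09) = 0.3127
−0.04·log₂(0.04) = 0.1858
−0.30·log₂(0.30) = 0.5211
−0.06·log₂(0.06) = 0.2435
−0.22·log₂(0.22) = 0.4806
−0.06·log₂(0.06) = 0.2435
−0.23·log₂(0.23) = 0.4877
Sum ≈ 2.4748 → 2.475 bits.

2.475 bits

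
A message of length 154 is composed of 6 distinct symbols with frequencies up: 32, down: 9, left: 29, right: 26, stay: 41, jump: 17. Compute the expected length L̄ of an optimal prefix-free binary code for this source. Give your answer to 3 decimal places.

2.506 bits/symbol

Probabilities are the counts divided by 154.
Repeatedly combine the two least-probable nodes; the expected code length is the sum of the merged weights.
merge 9/154 + 17/154 → 13/77
merge 13/77 + 13/77 → 26/77
merge 29/154 + 16/77 → 61/154
merge 41/154 + 26/77 → 93/154
merge 61/154 + 93/154 → 1
L = 13/77 + 26/77 + 61/154 + 93/154 + 1 = 193/77 ≈ 2.506 bits/symbol.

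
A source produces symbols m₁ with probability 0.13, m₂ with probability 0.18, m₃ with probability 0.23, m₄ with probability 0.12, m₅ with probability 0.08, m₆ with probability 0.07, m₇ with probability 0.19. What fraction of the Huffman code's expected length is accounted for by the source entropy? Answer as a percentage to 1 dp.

98.8%

Entropy H = −Σ p log₂ p ≈ 2.6980 bits.
Huffman merges: 7/100+2/25→3/20; 3/25+13/100→1/4; 3/20+9/50→33/100; 19/100+23/100→21/50; 1/4+33/100→29/50; 21/50+29/50→1. L = 273/100 ≈ 2.7300.
Efficiency = H/L = 2.6980/2.7300 = 98.8%.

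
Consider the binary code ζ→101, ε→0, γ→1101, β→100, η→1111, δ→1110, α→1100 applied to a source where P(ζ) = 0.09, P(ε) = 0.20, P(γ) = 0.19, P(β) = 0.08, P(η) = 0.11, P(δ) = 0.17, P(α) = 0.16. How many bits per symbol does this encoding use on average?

3.23 bits/symbol

L̄ = Σ pᵢ·ℓᵢ = 0.09·3 + 0.20·1 + 0.19·4 + 0.08·3 + 0.11·4 + 0.17·4 + 0.16·4 = 3.23 bits/symbol.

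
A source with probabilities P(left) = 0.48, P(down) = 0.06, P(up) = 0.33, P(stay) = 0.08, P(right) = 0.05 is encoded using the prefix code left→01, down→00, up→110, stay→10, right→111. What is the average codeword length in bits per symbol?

L̄ = Σ pᵢ·ℓᵢ = 0.48·2 + 0.06·2 + 0.33·3 + 0.08·2 + 0.05·3 = 2.38 bits/symbol.

2.38 bits/symbol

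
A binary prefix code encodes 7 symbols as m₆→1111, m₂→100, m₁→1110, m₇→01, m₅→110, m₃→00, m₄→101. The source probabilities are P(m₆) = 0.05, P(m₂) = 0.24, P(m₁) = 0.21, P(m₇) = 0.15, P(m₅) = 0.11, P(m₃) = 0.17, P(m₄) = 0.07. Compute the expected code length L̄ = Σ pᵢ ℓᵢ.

L̄ = Σ pᵢ·ℓᵢ = 0.05·4 + 0.24·3 + 0.21·4 + 0.15·2 + 0.11·3 + 0.17·2 + 0.07·3 = 2.94 bits/symbol.

2.94 bits/symbol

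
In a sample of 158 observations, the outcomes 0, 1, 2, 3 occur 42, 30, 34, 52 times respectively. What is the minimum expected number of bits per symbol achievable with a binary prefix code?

Probabilities are the counts divided by 158.
Repeatedly combine the two least-probable nodes; the expected code length is the sum of the merged weights.
merge 15/79 + 17/79 → 32/79
merge 21/79 + 26/79 → 47/79
merge 32/79 + 47/79 → 1
L = 32/79 + 47/79 + 1 = 2 bits/symbol.

2 bits/symbol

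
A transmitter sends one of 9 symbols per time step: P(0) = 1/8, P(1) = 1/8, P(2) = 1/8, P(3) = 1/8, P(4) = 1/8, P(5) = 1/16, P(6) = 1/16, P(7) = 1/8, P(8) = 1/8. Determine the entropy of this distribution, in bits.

Each probability is a power of 1/2, so log₂(1/p) is an integer.
H = Σ p·log₂(1/p) = 1/8·3 + 1/8·3 + 1/8·3 + 1/8·3 + 1/8·3 + 1/16·4 + 1/16·4 + 1/8·3 + 1/8·3 = 3.125 bits.

3.125 bits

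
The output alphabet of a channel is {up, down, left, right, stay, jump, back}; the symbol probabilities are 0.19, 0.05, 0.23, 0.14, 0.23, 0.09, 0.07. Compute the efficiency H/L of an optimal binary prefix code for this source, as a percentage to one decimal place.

98.7%

Entropy H = −Σ p log₂ p ≈ 2.6250 bits.
Huffman merges: 1/20+7/100→3/25; 9/100+3/25→21/100; 7/50+19/100→33/100; 21/100+23/100→11/25; 23/100+33/100→14/25; 11/25+14/25→1. L = 133/50 ≈ 2.6600.
Efficiency = H/L = 2.6250/2.6600 = 98.7%.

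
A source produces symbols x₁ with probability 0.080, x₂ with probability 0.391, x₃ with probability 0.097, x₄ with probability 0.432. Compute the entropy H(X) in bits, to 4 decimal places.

H = −Σ pᵢ log₂ pᵢ.
−0.080·log₂(0.080) = 0.2915
−0.391·log₂(0.391) = 0.5297
−0.097·log₂(0.097) = 0.3265
−0.432·log₂(0.432) = 0.5231
Sum ≈ 1.6708 → 1.6708 bits.

1.6708 bits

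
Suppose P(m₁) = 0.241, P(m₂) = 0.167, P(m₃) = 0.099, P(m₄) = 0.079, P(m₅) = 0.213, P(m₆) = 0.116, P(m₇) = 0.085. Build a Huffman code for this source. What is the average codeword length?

Repeatedly combine the two least-probable nodes; the expected code length is the sum of the merged weights.
merge 79/1000 + 17/200 → 41/250
merge 99/1000 + 29/250 → 43/200
merge 41/250 + 167/1000 → 331/1000
merge 213/1000 + 43/200 → 107/250
merge 241/1000 + 331/1000 → 143/250
merge 107/250 + 143/250 → 1
L = 41/250 + 43/200 + 331/1000 + 107/250 + 143/250 + 1 = 271/100 = 2.71 bits/symbol.

2.71 bits/symbol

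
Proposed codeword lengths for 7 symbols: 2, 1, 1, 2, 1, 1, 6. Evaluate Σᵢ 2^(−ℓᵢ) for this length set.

2.515625

With common denominator 2^6 = 64: Σ 2^(−ℓᵢ) = 16/64 + 32/64 + 32/64 + 16/64 + 32/64 + 32/64 + 1/64 = 161/64 = 2.515625.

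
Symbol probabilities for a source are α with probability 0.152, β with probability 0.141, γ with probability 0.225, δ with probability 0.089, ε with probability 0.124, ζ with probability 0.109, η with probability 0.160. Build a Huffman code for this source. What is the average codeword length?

2.775 bits/symbol

Repeatedly combine the two least-probable nodes; the expected code length is the sum of the merged weights.
merge 89/1000 + 109/1000 → 99/500
merge 31/250 + 141/1000 → 53/200
merge 19/125 + 4/25 → 39/125
merge 99/500 + 9/40 → 423/1000
merge 53/200 + 39/125 → 577/1000
merge 423/1000 + 577/1000 → 1
L = 99/500 + 53/200 + 39/125 + 423/1000 + 577/1000 + 1 = 111/40 = 2.775 bits/symbol.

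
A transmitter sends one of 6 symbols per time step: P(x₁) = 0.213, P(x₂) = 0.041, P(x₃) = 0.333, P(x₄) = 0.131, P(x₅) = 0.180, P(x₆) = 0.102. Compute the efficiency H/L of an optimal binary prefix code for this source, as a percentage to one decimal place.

97.6%

Entropy H = −Σ p log₂ p ≈ 2.3578 bits.
Huffman merges: 41/1000+51/500→143/1000; 131/1000+143/1000→137/500; 9/50+213/1000→393/1000; 137/500+333/1000→607/1000; 393/1000+607/1000→1. L = 2417/1000 ≈ 2.4170.
Efficiency = H/L = 2.3578/2.4170 = 97.6%.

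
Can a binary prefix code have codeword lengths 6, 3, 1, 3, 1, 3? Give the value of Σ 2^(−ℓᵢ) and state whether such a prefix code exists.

With common denominator 2^6 = 64: Σ 2^(−ℓᵢ) = 1/64 + 8/64 + 32/64 + 8/64 + 32/64 + 8/64 = 89/64 = 1.390625.
Kraft's inequality requires Σ ≤ 1; here Σ = 1.390625 > 1, so no such prefix code exists.

1.390625; no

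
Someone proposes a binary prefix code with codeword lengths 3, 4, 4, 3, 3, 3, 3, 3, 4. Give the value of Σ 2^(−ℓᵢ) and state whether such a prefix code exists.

With common denominator 2^4 = 16: Σ 2^(−ℓᵢ) = 2/16 + 1/16 + 1/16 + 2/16 + 2/16 + 2/16 + 2/16 + 2/16 + 1/16 = 15/16 = 0.9375.
Kraft's inequality requires Σ ≤ 1; here Σ = 0.9375 ≤ 1, so such a prefix code exists.

0.9375; yes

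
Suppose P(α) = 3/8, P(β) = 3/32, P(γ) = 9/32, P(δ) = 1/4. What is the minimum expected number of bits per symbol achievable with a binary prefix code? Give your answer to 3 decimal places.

Repeatedly combine the two least-probable nodes; the expected code length is the sum of the merged weights.
merge 3/32 + 1/4 → 11/32
merge 9/32 + 11/32 → 5/8
merge 3/8 + 5/8 → 1
L = 11/32 + 5/8 + 1 = 63/32 ≈ 1.969 bits/symbol.

1.969 bits/symbol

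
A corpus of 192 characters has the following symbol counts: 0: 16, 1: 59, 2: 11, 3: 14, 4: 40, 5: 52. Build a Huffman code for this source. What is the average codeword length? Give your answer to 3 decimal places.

Probabilities are the counts divided by 192.
Repeatedly combine the two least-probable nodes; the expected code length is the sum of the merged weights.
merge 11/192 + 7/96 → 25/192
merge 1/12 + 25/192 → 41/192
merge 5/24 + 41/192 → 27/64
merge 13/48 + 59/192 → 37/64
merge 27/64 + 37/64 → 1
L = 25/192 + 41/192 + 27/64 + 37/64 + 1 = 75/32 ≈ 2.344 bits/symbol.

2.344 bits/symbol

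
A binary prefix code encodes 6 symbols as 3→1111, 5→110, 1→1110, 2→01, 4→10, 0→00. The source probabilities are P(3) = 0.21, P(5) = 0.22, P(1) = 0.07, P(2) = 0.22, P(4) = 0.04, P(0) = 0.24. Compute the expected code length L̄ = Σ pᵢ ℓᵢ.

L̄ = Σ pᵢ·ℓᵢ = 0.21·4 + 0.22·3 + 0.07·4 + 0.22·2 + 0.04·2 + 0.24·2 = 2.78 bits/symbol.

2.78 bits/symbol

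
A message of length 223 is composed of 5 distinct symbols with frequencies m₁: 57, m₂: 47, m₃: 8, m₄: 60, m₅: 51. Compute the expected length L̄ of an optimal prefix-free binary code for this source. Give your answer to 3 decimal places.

Probabilities are the counts divided by 223.
Repeatedly combine the two least-probable nodes; the expected code length is the sum of the merged weights.
merge 8/223 + 47/223 → 55/223
merge 51/223 + 55/223 → 106/223
merge 57/223 + 60/223 → 117/223
merge 106/223 + 117/223 → 1
L = 55/223 + 106/223 + 117/223 + 1 = 501/223 ≈ 2.247 bits/symbol.

2.247 bits/symbol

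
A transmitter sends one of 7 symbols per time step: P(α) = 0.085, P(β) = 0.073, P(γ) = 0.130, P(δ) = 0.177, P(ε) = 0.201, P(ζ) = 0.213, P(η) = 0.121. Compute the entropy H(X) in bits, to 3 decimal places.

H = −Σ pᵢ log₂ pᵢ.
−0.085·log₂(0.085) = 0.3023
−0.073·log₂(0.073) = 0.2756
−0.130·log₂(0.130) = 0.3826
−0.177·log₂(0.177) = 0.4422
−0.201·log₂(0.201) = 0.4653
−0.213·log₂(0.213) = 0.4752
−0.121·log₂(0.121) = 0.3687
Sum ≈ 2.7119 → 2.712 bits.

2.712 bits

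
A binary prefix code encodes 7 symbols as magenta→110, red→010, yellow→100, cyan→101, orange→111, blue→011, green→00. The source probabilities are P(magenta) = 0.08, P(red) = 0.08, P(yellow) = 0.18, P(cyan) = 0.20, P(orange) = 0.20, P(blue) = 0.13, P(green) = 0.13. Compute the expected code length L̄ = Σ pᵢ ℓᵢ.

L̄ = Σ pᵢ·ℓᵢ = 0.08·3 + 0.08·3 + 0.18·3 + 0.20·3 + 0.20·3 + 0.13·3 + 0.13·2 = 2.87 bits/symbol.

2.87 bits/symbol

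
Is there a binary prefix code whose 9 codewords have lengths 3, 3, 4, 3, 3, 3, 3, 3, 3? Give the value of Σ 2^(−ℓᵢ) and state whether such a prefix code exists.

1.0625; no

With common denominator 2^4 = 16: Σ 2^(−ℓᵢ) = 2/16 + 2/16 + 1/16 + 2/16 + 2/16 + 2/16 + 2/16 + 2/16 + 2/16 = 17/16 = 1.0625.
Kraft's inequality requires Σ ≤ 1; here Σ = 1.0625 > 1, so no such prefix code exists.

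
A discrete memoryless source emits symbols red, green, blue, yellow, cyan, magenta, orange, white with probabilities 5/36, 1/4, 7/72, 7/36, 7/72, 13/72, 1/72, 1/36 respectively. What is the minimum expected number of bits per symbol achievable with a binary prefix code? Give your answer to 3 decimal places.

2.736 bits/symbol

Repeatedly combine the two least-probable nodes; the expected code length is the sum of the merged weights.
merge 1/72 + 1/36 → 1/24
merge 1/24 + 7/72 → 5/36
merge 7/72 + 5/36 → 17/72
merge 5/36 + 13/72 → 23/72
merge 7/36 + 17/72 → 31/72
merge 1/4 + 23/72 → 41/72
merge 31/72 + 41/72 → 1
L = 1/24 + 5/36 + 17/72 + 23/72 + 31/72 + 41/72 + 1 = 197/72 ≈ 2.736 bits/symbol.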